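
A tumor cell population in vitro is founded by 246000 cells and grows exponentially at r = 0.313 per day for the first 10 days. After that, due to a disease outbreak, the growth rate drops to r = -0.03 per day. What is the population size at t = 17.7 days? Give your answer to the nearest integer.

Phase 1: N(10) = 246000·e^(0.313×10) = 246000·e^3.13 = 5.626999×10^6.
Phase 2 runs for 17.7 − 10 = 7.7 days at r = -0.03.
N(17.7) = 5.626999×10^6·e^(-0.03×7.7) = 5.626999×10^6·e^-0.231 = 4.466371×10^6.

4466371 cells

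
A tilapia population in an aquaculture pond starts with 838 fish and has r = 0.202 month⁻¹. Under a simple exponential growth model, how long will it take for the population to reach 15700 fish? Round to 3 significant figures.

Set N₀·e^(rt) = 15700: e^(0.202·t) = 15700/838 = 18.735.
0.202·t = ln(18.735) = 2.9304, so t = 2.9304/0.202 = 14.507.

14.5 months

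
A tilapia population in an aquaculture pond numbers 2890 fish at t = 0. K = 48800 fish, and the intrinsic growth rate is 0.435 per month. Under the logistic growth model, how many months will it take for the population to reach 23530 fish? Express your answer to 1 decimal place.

6.2 months

A = (K − N₀)/N₀ = (48800 − 2890)/2890 = 15.886.
Solve 48800/(1 + 15.886·e^(−0.435t)) = 23530: 1 + 15.886·e^(−0.435t) = 2.0739, so e^(−0.435t) = 0.0676042.
−0.435·t = ln(0.0676042) = -2.6941, so t = 2.6941/0.435 = 6.1933.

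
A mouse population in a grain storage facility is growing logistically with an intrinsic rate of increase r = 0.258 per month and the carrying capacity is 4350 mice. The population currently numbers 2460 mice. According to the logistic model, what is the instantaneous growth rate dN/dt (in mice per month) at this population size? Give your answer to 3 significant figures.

276 mice per month

dN/dt = rN(1 − N/K) = 0.258 × 2460 × (1 − 2460/4350).
1 − 2460/4350 = 0.43448; dN/dt = 0.258 × 2460 × 0.43448 = 275.76.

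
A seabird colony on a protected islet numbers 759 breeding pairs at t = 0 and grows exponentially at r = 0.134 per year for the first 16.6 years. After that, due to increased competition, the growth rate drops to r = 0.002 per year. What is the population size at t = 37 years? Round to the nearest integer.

Phase 1: N(16.6) = 759·e^(0.134×16.6) = 759·e^2.224 = 7019.18.
Phase 2 runs for 37 − 16.6 = 20.4 years at r = 0.002.
N(37) = 7019.18·e^(0.002×20.4) = 7019.18·e^0.0408 = 7311.49.

7311 breeding pairs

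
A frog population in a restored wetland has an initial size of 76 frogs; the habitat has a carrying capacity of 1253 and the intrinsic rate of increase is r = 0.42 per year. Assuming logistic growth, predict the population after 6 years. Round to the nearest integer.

A = (K − N₀)/N₀ = (1253 − 76)/76 = 15.487.
N(t) = K/(1 + A·e^(−rt)) = 1253/(1 + 15.487×e^(−0.42×6)).
e^(−2.52) = 0.08046; denominator = 1 + 15.487×0.08046 = 2.2461.
N = 1253/2.2461 = 557.864.

558 frogs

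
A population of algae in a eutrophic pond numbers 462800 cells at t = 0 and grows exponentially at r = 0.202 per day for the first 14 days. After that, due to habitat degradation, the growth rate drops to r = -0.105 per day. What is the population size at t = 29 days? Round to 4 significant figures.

1620000 cells

Phase 1: N(14) = 462800·e^(0.202×14) = 462800·e^2.828 = 7.82669×10^6.
Phase 2 runs for 29 − 14 = 15 days at r = -0.105.
N(29) = 7.82669×10^6·e^(-0.105×15) = 7.82669×10^6·e^-1.575 = 1.620184×10^6.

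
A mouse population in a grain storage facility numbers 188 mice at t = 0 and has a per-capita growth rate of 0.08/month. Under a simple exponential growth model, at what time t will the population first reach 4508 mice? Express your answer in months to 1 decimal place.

39.7 months

Set N₀·e^(rt) = 4508: e^(0.08·t) = 4508/188 = 23.979.
0.08·t = ln(23.979) = 3.1772, so t = 3.1772/0.08 = 39.715.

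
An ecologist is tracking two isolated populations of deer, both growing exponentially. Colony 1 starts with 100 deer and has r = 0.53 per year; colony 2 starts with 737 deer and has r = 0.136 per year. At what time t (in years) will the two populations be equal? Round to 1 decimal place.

Set 100·e^(0.53t) = 737·e^(0.136t).
e^((0.53 − 0.136)t) = 737/100 → e^(0.394·t) = 7.37.
0.394·t = ln(7.37) = 1.9974, so t = 1.9974/0.394 = 5.0696.

5.1 years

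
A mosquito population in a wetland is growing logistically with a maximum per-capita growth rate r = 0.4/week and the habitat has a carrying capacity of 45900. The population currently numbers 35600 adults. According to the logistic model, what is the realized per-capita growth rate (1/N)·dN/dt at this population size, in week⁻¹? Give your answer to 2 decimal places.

(1/N)·dN/dt = r(1 − N/K) = 0.4 × (1 − 35600/45900).
= 0.4 × 0.2244 = 0.08976.

0.09 per week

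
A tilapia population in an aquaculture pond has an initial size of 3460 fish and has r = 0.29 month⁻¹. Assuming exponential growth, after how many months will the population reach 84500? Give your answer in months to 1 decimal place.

11.0 months

Set N₀·e^(rt) = 84500: e^(0.29·t) = 84500/3460 = 24.422.
0.29·t = ln(24.422) = 3.1955, so t = 3.1955/0.29 = 11.019.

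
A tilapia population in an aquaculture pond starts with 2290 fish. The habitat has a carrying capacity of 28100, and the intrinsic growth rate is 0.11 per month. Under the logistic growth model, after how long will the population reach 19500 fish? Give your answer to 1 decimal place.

A = (K − N₀)/N₀ = (28100 − 2290)/2290 = 11.271.
Solve 28100/(1 + 11.271·e^(−0.11t)) = 19500: 1 + 11.271·e^(−0.11t) = 1.441, so e^(−0.11t) = 0.0391301.
−0.11·t = ln(0.0391301) = -3.2409, so t = 3.2409/0.11 = 29.462.

29.5 months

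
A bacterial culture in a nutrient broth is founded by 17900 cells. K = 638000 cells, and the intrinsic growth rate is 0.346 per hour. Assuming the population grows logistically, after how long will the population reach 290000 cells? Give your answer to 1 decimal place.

9.7 hours

A = (K − N₀)/N₀ = (638000 − 17900)/17900 = 34.642.
Solve 638000/(1 + 34.642·e^(−0.346t)) = 290000: 1 + 34.642·e^(−0.346t) = 2.2, so e^(−0.346t) = 0.0346396.
−0.346·t = ln(0.0346396) = -3.3628, so t = 3.3628/0.346 = 9.719.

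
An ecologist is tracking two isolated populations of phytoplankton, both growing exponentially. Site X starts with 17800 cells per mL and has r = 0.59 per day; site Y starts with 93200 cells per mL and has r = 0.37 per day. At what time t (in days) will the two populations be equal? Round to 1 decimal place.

7.5 days

Set 17800·e^(0.59t) = 93200·e^(0.37t).
e^((0.59 − 0.37)t) = 93200/17800 → e^(0.22·t) = 5.236.
0.22·t = ln(5.236) = 1.6555, so t = 1.6555/0.22 = 7.5252.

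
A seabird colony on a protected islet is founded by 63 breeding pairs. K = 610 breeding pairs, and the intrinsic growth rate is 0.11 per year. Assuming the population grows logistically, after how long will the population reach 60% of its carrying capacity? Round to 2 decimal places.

A = (K − N₀)/N₀ = (610 − 63)/63 = 8.6825.
Solve 610/(1 + 8.6825·e^(−0.11t)) = 366: 1 + 8.6825·e^(−0.11t) = 1.6667, so e^(−0.11t) = 0.0767824.
−0.11·t = ln(0.0767824) = -2.5668, so t = 2.5668/0.11 = 23.334.

23.33 years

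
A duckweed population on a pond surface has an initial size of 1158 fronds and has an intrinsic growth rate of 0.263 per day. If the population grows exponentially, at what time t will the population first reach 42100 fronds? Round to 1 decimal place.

13.7 days

Set N₀·e^(rt) = 42100: e^(0.263·t) = 42100/1158 = 36.356.
0.263·t = ln(36.356) = 3.5934, so t = 3.5934/0.263 = 13.663.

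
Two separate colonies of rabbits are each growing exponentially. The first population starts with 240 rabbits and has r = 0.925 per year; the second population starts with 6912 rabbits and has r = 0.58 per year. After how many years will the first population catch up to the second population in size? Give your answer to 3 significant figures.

Set 240·e^(0.925t) = 6912·e^(0.58t).
e^((0.925 − 0.58)t) = 6912/240 → e^(0.345·t) = 28.8.
0.345·t = ln(28.8) = 3.3604, so t = 3.3604/0.345 = 9.7402.

9.74 years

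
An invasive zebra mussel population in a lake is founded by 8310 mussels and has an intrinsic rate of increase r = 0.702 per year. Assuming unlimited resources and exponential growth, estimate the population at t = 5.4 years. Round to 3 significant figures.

N(t) = N₀·e^(rt) = 8310 × e^(0.702×5.4) = 8310 × e^3.791.
e^3.791 ≈ 44.292, so N ≈ 8310 × 44.292 = 368065.

368000 mussels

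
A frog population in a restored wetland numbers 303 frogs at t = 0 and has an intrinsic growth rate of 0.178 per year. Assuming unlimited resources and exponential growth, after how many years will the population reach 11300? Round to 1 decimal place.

20.3 years

Set N₀·e^(rt) = 11300: e^(0.178·t) = 11300/303 = 37.294.
0.178·t = ln(37.294) = 3.6188, so t = 3.6188/0.178 = 20.33.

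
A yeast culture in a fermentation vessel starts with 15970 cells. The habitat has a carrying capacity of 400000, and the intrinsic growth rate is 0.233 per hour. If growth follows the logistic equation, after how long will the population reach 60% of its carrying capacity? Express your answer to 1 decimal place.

A = (K − N₀)/N₀ = (400000 − 15970)/15970 = 24.047.
Solve 400000/(1 + 24.047·e^(−0.233t)) = 240000: 1 + 24.047·e^(−0.233t) = 1.6667, so e^(−0.233t) = 0.0277235.
−0.233·t = ln(0.0277235) = -3.5855, so t = 3.5855/0.233 = 15.388.

15.4 hours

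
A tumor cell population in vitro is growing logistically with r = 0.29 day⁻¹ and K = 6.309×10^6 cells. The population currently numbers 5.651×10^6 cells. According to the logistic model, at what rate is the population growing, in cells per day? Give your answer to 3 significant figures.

171000 cells per day

dN/dt = rN(1 − N/K) = 0.29 × 5.651×10^6 × (1 − 5.651×10^6/6.309×10^6).
1 − 5.651×10^6/6.309×10^6 = 0.1043; dN/dt = 0.29 × 5.651×10^6 × 0.1043 = 1.70918×10^5.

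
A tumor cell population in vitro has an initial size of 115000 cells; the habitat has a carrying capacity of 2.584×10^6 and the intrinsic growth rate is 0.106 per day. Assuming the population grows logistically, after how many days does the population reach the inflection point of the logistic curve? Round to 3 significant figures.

Logistic growth is fastest at N = K/2 = 1.292×10^6.
A = (K − N₀)/N₀ = 21.47. Set K/(1 + A·e^(−rt)) = K/2 → A·e^(−rt) = 1.
e^(−0.106t) = 1/21.47 = 0.0465776, so t = ln(21.47)/0.106 = 3.0666/0.106 = 28.931.

28.9 days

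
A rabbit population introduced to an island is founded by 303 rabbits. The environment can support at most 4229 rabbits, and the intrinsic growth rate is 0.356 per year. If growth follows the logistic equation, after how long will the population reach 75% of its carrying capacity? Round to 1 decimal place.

A = (K − N₀)/N₀ = (4229 − 303)/303 = 12.957.
Solve 4229/(1 + 12.957·e^(−0.356t)) = 3171.75: 1 + 12.957·e^(−0.356t) = 1.3333, so e^(−0.356t) = 0.0257259.
−0.356·t = ln(0.0257259) = -3.6603, so t = 3.6603/0.356 = 10.282.

10.3 years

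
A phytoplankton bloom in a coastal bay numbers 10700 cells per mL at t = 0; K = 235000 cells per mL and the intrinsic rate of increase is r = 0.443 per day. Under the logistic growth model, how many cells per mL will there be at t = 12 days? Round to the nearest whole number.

213060 cells per mL

A = (K − N₀)/N₀ = (235000 − 10700)/10700 = 20.963.
N(t) = K/(1 + A·e^(−rt)) = 235000/(1 + 20.963×e^(−0.443×12)).
e^(−5.316) = 0.0049124; denominator = 1 + 20.963×0.0049124 = 1.103.
N = 235000/1.103 = 213060.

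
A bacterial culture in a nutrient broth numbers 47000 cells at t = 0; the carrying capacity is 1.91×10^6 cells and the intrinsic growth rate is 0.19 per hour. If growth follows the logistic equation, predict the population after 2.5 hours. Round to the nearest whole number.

A = (K − N₀)/N₀ = (1.91×10^6 − 47000)/47000 = 39.638.
N(t) = K/(1 + A·e^(−rt)) = 1.91×10^6/(1 + 39.638×e^(−0.19×2.5)).
e^(−0.475) = 0.62189; denominator = 1 + 39.638×0.62189 = 25.65.
N = 1.91×10^6/25.65 = 74462.6.

74463 cells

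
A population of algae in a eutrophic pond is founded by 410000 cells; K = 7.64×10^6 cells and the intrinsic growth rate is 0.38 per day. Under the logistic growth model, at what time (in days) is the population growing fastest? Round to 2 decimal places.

7.55 days

Logistic growth is fastest at N = K/2 = 3.82×10^6.
A = (K − N₀)/N₀ = 17.634. Set K/(1 + A·e^(−rt)) = K/2 → A·e^(−rt) = 1.
e^(−0.38t) = 1/17.634 = 0.0567082, so t = ln(17.634)/0.38 = 2.8698/0.38 = 7.5522.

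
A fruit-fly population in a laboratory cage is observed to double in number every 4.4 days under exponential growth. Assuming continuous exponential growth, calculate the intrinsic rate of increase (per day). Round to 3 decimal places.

r = ln(2)/t_d = 0.6931/4.4 = 0.15753.

0.158 per day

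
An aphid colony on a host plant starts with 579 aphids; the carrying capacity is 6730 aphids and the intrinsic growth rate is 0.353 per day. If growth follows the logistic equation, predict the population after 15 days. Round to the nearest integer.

A = (K − N₀)/N₀ = (6730 − 579)/579 = 10.623.
N(t) = K/(1 + A·e^(−rt)) = 6730/(1 + 10.623×e^(−0.353×15)).
e^(−5.295) = 0.0050166; denominator = 1 + 10.623×0.0050166 = 1.0533.
N = 6730/1.0533 = 6389.48.

6389 aphids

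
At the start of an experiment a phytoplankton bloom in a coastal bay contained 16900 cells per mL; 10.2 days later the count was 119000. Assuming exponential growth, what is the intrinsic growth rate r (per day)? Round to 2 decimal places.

0.19 per day

From N(t) = N₀·e^(rt): e^(r·10.2) = 119000/16900 = 7.0414.
r·10.2 = ln(7.0414) = 1.9518, so r = 1.9518/10.2 = 0.19135.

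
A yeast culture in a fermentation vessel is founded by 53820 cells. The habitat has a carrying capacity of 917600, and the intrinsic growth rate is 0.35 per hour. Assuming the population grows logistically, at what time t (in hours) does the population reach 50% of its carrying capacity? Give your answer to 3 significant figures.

A = (K − N₀)/N₀ = (917600 − 53820)/53820 = 16.049.
Solve 917600/(1 + 16.049·e^(−0.35t)) = 458800: 1 + 16.049·e^(−0.35t) = 2, so e^(−0.35t) = 0.0623075.
−0.35·t = ln(0.0623075) = -2.7757, so t = 2.7757/0.35 = 7.9305.

7.93 hours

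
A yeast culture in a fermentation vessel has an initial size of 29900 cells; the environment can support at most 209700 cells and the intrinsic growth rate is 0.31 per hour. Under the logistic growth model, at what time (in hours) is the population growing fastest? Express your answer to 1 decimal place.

Logistic growth is fastest at N = K/2 = 104850.
A = (K − N₀)/N₀ = 6.0134. Set K/(1 + A·e^(−rt)) = K/2 → A·e^(−rt) = 1.
e^(−0.31t) = 1/6.0134 = 0.166296, so t = ln(6.0134)/0.31 = 1.794/0.31 = 5.7871.

5.8 hours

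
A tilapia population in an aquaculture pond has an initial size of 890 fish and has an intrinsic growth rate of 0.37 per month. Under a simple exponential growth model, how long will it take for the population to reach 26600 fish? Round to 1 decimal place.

Set N₀·e^(rt) = 26600: e^(0.37·t) = 26600/890 = 29.888.
0.37·t = ln(29.888) = 3.3974, so t = 3.3974/0.37 = 9.1823.

9.2 months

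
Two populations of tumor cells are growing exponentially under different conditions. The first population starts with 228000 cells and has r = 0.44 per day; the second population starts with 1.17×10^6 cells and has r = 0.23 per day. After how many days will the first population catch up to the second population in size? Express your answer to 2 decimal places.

Set 228000·e^(0.44t) = 1.17×10^6·e^(0.23t).
e^((0.44 − 0.23)t) = 1.17×10^6/228000 → e^(0.21·t) = 5.1316.
0.21·t = ln(5.1316) = 1.6354, so t = 1.6354/0.21 = 7.7877.

7.79 days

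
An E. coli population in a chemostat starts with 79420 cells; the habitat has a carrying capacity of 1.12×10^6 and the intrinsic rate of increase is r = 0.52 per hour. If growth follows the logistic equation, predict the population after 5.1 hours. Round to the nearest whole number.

A = (K − N₀)/N₀ = (1.12×10^6 − 79420)/79420 = 13.102.
N(t) = K/(1 + A·e^(−rt)) = 1.12×10^6/(1 + 13.102×e^(−0.52×5.1)).
e^(−2.652) = 0.07051; denominator = 1 + 13.102×0.07051 = 1.9238.
N = 1.12×10^6/1.9238 = 582169.

582169 cells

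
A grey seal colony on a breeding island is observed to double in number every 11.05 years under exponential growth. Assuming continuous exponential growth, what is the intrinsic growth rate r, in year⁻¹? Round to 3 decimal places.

0.063 per year

r = ln(2)/t_d = 0.6931/11.05 = 0.062728.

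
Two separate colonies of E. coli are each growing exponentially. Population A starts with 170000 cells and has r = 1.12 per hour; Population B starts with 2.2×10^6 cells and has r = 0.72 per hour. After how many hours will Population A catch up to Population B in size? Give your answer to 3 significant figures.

Set 170000·e^(1.12t) = 2.2×10^6·e^(0.72t).
e^((1.12 − 0.72)t) = 2.2×10^6/170000 → e^(0.4·t) = 12.941.
0.4·t = ln(12.941) = 2.5604, so t = 2.5604/0.4 = 6.401.

6.40 hours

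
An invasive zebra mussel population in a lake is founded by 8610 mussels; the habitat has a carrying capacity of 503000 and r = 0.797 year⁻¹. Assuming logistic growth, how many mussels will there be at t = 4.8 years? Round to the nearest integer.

223350 mussels

A = (K − N₀)/N₀ = (503000 − 8610)/8610 = 57.42.
N(t) = K/(1 + A·e^(−rt)) = 503000/(1 + 57.42×e^(−0.797×4.8)).
e^(−3.826) = 0.021805; denominator = 1 + 57.42×0.021805 = 2.2521.
N = 503000/2.2521 = 223350.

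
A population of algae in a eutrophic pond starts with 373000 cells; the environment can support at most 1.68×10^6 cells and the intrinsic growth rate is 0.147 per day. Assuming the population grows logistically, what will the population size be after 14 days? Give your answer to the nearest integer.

1160625 cells

A = (K − N₀)/N₀ = (1.68×10^6 − 373000)/373000 = 3.504.
N(t) = K/(1 + A·e^(−rt)) = 1.68×10^6/(1 + 3.504×e^(−0.147×14)).
e^(−2.058) = 0.12771; denominator = 1 + 3.504×0.12771 = 1.4475.
N = 1.68×10^6/1.4475 = 1.160625×10^6.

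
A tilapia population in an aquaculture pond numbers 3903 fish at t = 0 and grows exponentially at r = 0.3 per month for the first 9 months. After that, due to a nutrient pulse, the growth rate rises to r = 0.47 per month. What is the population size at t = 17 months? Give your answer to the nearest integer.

2494255 fish

Phase 1: N(9) = 3903·e^(0.3×9) = 3903·e^2.7 = 58075.6.
Phase 2 runs for 17 − 9 = 8 months at r = 0.47.
N(17) = 58075.6·e^(0.47×8) = 58075.6·e^3.76 = 2.494255×10^6.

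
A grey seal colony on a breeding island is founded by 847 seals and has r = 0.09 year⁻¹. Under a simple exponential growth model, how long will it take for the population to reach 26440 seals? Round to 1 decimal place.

38.2 years

Set N₀·e^(rt) = 26440: e^(0.09·t) = 26440/847 = 31.216.
0.09·t = ln(31.216) = 3.4409, so t = 3.4409/0.09 = 38.233.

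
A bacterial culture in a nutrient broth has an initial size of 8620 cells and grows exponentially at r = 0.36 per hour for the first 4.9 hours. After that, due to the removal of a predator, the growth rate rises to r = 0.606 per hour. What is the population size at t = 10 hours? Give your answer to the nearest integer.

1106199 cells

Phase 1: N(4.9) = 8620·e^(0.36×4.9) = 8620·e^1.764 = 50304.
Phase 2 runs for 10 − 4.9 = 5.1 hours at r = 0.606.
N(10) = 50304·e^(0.606×5.1) = 50304·e^3.091 = 1.106199×10^6.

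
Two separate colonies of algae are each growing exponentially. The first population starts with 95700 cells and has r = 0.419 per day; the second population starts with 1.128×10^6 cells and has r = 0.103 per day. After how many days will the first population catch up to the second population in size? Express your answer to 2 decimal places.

Set 95700·e^(0.419t) = 1.128×10^6·e^(0.103t).
e^((0.419 − 0.103)t) = 1.128×10^6/95700 → e^(0.316·t) = 11.787.
0.316·t = ln(11.787) = 2.467, so t = 2.467/0.316 = 7.8069.

7.81 days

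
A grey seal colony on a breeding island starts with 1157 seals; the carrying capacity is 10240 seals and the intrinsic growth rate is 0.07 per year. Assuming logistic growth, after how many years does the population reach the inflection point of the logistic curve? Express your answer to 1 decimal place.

Logistic growth is fastest at N = K/2 = 5120.
A = (K − N₀)/N₀ = 7.8505. Set K/(1 + A·e^(−rt)) = K/2 → A·e^(−rt) = 1.
e^(−0.07t) = 1/7.8505 = 0.127381, so t = ln(7.8505)/0.07 = 2.0606/0.07 = 29.437.

29.4 years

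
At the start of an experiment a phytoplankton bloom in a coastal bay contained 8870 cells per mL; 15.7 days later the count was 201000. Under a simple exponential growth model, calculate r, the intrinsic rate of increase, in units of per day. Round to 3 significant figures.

0.199 per day

From N(t) = N₀·e^(rt): e^(r·15.7) = 201000/8870 = 22.661.
r·15.7 = ln(22.661) = 3.1206, so r = 3.1206/15.7 = 0.19877.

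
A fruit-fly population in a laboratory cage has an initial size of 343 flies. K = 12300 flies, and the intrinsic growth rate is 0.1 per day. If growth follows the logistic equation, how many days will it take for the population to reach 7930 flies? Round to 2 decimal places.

41.47 days

A = (K − N₀)/N₀ = (12300 − 343)/343 = 34.86.
Solve 12300/(1 + 34.86·e^(−0.1t)) = 7930: 1 + 34.86·e^(−0.1t) = 1.5511, so e^(−0.1t) = 0.0158081.
−0.1·t = ln(0.0158081) = -4.1472, so t = 4.1472/0.1 = 41.472.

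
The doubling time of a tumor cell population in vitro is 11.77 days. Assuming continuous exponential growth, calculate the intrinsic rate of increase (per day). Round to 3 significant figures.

0.0589 per day

r = ln(2)/t_d = 0.6931/11.77 = 0.058891.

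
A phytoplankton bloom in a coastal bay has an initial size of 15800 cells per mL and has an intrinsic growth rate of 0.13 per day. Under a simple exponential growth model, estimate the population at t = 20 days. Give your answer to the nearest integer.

212727 cells per mL

N(t) = N₀·e^(rt) = 15800 × e^(0.13×20) = 15800 × e^2.6.
e^2.6 ≈ 13.464, so N ≈ 15800 × 13.464 = 212727.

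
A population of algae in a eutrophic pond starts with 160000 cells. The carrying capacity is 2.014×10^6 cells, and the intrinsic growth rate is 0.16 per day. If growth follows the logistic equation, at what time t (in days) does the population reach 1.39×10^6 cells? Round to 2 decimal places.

20.32 days

A = (K − N₀)/N₀ = (2.014×10^6 − 160000)/160000 = 11.588.
Solve 2.014×10^6/(1 + 11.588·e^(−0.16t)) = 1.39×10^6: 1 + 11.588·e^(−0.16t) = 1.4489, so e^(−0.16t) = 0.0387418.
−0.16·t = ln(0.0387418) = -3.2508, so t = 3.2508/0.16 = 20.318.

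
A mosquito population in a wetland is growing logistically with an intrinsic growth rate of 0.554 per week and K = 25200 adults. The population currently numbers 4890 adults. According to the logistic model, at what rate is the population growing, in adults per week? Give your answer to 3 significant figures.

dN/dt = rN(1 − N/K) = 0.554 × 4890 × (1 − 4890/25200).
1 − 4890/25200 = 0.80595; dN/dt = 0.554 × 4890 × 0.80595 = 2183.4.

2180 adults per week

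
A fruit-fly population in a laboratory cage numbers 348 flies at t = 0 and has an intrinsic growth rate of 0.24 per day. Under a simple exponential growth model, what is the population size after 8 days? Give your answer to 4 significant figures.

N(t) = N₀·e^(rt) = 348 × e^(0.24×8) = 348 × e^1.92.
e^1.92 ≈ 6.821, so N ≈ 348 × 6.821 = 2373.69.

2374 flies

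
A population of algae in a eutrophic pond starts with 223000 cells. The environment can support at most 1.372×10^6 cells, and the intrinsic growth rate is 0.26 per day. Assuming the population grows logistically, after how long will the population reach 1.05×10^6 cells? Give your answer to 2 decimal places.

A = (K − N₀)/N₀ = (1.372×10^6 − 223000)/223000 = 5.1525.
Solve 1.372×10^6/(1 + 5.1525·e^(−0.26t)) = 1.05×10^6: 1 + 5.1525·e^(−0.26t) = 1.3067, so e^(−0.26t) = 0.0595184.
−0.26·t = ln(0.0595184) = -2.8215, so t = 2.8215/0.26 = 10.852.

10.85 days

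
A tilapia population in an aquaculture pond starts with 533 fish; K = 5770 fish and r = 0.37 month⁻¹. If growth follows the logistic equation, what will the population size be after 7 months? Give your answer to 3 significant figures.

3320 fish

A = (K − N₀)/N₀ = (5770 − 533)/533 = 9.8255.
N(t) = K/(1 + A·e^(−rt)) = 5770/(1 + 9.8255×e^(−0.37×7)).
e^(−2.59) = 0.07502; denominator = 1 + 9.8255×0.07502 = 1.7371.
N = 5770/1.7371 = 3321.61.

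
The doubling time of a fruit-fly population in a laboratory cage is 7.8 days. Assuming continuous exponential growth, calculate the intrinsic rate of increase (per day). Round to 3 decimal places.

0.089 per day

r = ln(2)/t_d = 0.6931/7.8 = 0.088865.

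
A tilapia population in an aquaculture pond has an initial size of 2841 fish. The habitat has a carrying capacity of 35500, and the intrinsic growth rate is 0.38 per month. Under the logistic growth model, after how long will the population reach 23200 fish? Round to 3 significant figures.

8.10 months

A = (K − N₀)/N₀ = (35500 − 2841)/2841 = 11.496.
Solve 35500/(1 + 11.496·e^(−0.38t)) = 23200: 1 + 11.496·e^(−0.38t) = 1.5302, so e^(−0.38t) = 0.0461196.
−0.38·t = ln(0.0461196) = -3.0765, so t = 3.0765/0.38 = 8.0961.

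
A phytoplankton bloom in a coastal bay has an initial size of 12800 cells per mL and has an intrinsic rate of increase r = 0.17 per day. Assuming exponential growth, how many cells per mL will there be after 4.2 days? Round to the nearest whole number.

N(t) = N₀·e^(rt) = 12800 × e^(0.17×4.2) = 12800 × e^0.714.
e^0.714 ≈ 2.0421, so N ≈ 12800 × 2.0421 = 26139.4.

26139 cells per mL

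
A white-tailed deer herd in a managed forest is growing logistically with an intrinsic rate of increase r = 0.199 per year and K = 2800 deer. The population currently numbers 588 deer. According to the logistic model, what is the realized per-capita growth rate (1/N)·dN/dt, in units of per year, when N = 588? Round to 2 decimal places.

(1/N)·dN/dt = r(1 − N/K) = 0.199 × (1 − 588/2800).
= 0.199 × 0.79 = 0.15721.

0.16 per year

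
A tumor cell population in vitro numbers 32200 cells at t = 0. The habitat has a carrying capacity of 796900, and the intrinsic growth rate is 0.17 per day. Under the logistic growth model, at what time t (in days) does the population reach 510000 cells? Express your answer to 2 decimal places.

A = (K − N₀)/N₀ = (796900 − 32200)/32200 = 23.748.
Solve 796900/(1 + 23.748·e^(−0.17t)) = 510000: 1 + 23.748·e^(−0.17t) = 1.5625, so e^(−0.17t) = 0.0236878.
−0.17·t = ln(0.0236878) = -3.7428, so t = 3.7428/0.17 = 22.016.

22.02 days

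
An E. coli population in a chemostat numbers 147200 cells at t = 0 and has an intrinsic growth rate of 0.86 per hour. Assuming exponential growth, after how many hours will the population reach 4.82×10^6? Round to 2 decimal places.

4.06 hours

Set N₀·e^(rt) = 4.82×10^6: e^(0.86·t) = 4.82×10^6/147200 = 32.745.
0.86·t = ln(32.745) = 3.4887, so t = 3.4887/0.86 = 4.0567.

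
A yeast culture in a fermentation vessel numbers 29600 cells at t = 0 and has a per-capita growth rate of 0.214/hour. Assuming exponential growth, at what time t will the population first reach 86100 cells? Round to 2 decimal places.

Set N₀·e^(rt) = 86100: e^(0.214·t) = 86100/29600 = 2.9088.
0.214·t = ln(2.9088) = 1.0677, so t = 1.0677/0.214 = 4.9894.

4.99 hours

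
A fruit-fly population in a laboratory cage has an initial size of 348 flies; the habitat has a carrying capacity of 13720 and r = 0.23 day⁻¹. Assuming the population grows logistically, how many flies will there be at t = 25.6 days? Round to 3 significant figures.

12400 flies

A = (K − N₀)/N₀ = (13720 − 348)/348 = 38.425.
N(t) = K/(1 + A·e^(−rt)) = 13720/(1 + 38.425×e^(−0.23×25.6)).
e^(−5.888) = 0.0027725; denominator = 1 + 38.425×0.0027725 = 1.1065.
N = 13720/1.1065 = 12399.1.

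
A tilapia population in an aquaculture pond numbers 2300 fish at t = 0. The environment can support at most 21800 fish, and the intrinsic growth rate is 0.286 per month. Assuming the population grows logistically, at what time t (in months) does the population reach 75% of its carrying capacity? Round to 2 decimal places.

A = (K − N₀)/N₀ = (21800 − 2300)/2300 = 8.4783.
Solve 21800/(1 + 8.4783·e^(−0.286t)) = 16350: 1 + 8.4783·e^(−0.286t) = 1.3333, so e^(−0.286t) = 0.0393162.
−0.286·t = ln(0.0393162) = -3.2361, so t = 3.2361/0.286 = 11.315.

11.32 months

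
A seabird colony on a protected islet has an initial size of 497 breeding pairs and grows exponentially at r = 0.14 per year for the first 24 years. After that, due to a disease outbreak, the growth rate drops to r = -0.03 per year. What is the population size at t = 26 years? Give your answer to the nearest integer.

Phase 1: N(24) = 497·e^(0.14×24) = 497·e^3.36 = 14308.2.
Phase 2 runs for 26 − 24 = 2 years at r = -0.03.
N(26) = 14308.2·e^(-0.03×2) = 14308.2·e^-0.06 = 13475.

13475 breeding pairs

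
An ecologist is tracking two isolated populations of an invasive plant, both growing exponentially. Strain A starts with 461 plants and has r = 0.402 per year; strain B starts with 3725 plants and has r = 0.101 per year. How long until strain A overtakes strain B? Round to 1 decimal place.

Set 461·e^(0.402t) = 3725·e^(0.101t).
e^((0.402 − 0.101)t) = 3725/461 → e^(0.301·t) = 8.0803.
0.301·t = ln(8.0803) = 2.0894, so t = 2.0894/0.301 = 6.9416.

6.9 years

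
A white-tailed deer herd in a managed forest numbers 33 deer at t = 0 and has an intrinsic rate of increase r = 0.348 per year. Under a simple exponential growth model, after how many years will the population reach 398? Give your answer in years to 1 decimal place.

Set N₀·e^(rt) = 398: e^(0.348·t) = 398/33 = 12.061.
0.348·t = ln(12.061) = 2.4899, so t = 2.4899/0.348 = 7.155.

7.2 years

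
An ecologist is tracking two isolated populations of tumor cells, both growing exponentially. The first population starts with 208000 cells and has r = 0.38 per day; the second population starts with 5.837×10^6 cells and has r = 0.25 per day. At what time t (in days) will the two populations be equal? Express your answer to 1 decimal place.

Set 208000·e^(0.38t) = 5.837×10^6·e^(0.25t).
e^((0.38 − 0.25)t) = 5.837×10^6/208000 → e^(0.13·t) = 28.062.
0.13·t = ln(28.062) = 3.3344, so t = 3.3344/0.13 = 25.649.

25.6 days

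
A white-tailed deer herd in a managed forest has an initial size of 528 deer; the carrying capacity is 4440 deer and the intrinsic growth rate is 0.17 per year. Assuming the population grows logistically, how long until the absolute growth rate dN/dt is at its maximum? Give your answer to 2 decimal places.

11.78 years

Logistic growth is fastest at N = K/2 = 2220.
A = (K − N₀)/N₀ = 7.4091. Set K/(1 + A·e^(−rt)) = K/2 → A·e^(−rt) = 1.
e^(−0.17t) = 1/7.4091 = 0.134969, so t = ln(7.4091)/0.17 = 2.0027/0.17 = 11.781.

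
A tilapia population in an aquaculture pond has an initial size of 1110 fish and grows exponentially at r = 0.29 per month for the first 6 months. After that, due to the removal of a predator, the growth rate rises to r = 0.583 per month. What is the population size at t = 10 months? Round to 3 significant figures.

65100 fish

Phase 1: N(6) = 1110·e^(0.29×6) = 1110·e^1.74 = 6324.05.
Phase 2 runs for 10 − 6 = 4 months at r = 0.583.
N(10) = 6324.05·e^(0.583×4) = 6324.05·e^2.332 = 65128.4.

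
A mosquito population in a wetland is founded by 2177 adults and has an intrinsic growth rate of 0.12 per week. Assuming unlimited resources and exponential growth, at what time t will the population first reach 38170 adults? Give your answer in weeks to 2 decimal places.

Set N₀·e^(rt) = 38170: e^(0.12·t) = 38170/2177 = 17.533.
0.12·t = ln(17.533) = 2.8641, so t = 2.8641/0.12 = 23.868.

23.87 weeks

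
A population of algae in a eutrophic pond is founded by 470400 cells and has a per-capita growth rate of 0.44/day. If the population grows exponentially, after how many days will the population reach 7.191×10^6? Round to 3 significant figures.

Set N₀·e^(rt) = 7.191×10^6: e^(0.44·t) = 7.191×10^6/470400 = 15.287.
0.44·t = ln(15.287) = 2.727, so t = 2.727/0.44 = 6.1977.

6.20 days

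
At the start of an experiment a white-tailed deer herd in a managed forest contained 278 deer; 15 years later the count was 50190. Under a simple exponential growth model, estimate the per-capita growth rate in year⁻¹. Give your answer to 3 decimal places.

0.346 per year

From N(t) = N₀·e^(rt): e^(r·15) = 50190/278 = 180.54.
r·15 = ln(180.54) = 5.1959, so r = 5.1959/15 = 0.3464.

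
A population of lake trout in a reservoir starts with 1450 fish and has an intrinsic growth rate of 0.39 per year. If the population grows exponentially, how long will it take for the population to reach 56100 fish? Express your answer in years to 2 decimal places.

Set N₀·e^(rt) = 56100: e^(0.39·t) = 56100/1450 = 38.69.
0.39·t = ln(38.69) = 3.6556, so t = 3.6556/0.39 = 9.3733.

9.37 years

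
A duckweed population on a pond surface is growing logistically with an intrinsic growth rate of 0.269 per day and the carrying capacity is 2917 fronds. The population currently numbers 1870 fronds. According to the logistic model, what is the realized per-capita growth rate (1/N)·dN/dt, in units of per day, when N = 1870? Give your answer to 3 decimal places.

(1/N)·dN/dt = r(1 − N/K) = 0.269 × (1 − 1870/2917).
= 0.269 × 0.35893 = 0.096552.

0.097 per day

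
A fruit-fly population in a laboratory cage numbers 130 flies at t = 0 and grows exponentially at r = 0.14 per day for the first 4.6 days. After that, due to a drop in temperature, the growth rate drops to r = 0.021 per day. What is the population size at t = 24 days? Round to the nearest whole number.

372 flies

Phase 1: N(4.6) = 130·e^(0.14×4.6) = 130·e^0.644 = 247.531.
Phase 2 runs for 24 − 4.6 = 19.4 days at r = 0.021.
N(24) = 247.531·e^(0.021×19.4) = 247.531·e^0.4074 = 372.015.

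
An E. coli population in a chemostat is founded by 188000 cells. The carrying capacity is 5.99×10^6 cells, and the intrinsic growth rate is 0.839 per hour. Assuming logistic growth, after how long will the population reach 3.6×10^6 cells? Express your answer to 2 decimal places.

A = (K − N₀)/N₀ = (5.99×10^6 − 188000)/188000 = 30.862.
Solve 5.99×10^6/(1 + 30.862·e^(−0.839t)) = 3.6×10^6: 1 + 30.862·e^(−0.839t) = 1.6639, so e^(−0.839t) = 0.0215117.
−0.839·t = ln(0.0215117) = -3.8392, so t = 3.8392/0.839 = 4.5759.

4.58 hours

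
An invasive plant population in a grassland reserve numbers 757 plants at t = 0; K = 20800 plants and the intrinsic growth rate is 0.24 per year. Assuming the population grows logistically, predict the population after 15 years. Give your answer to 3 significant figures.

12100 plants

A = (K − N₀)/N₀ = (20800 − 757)/757 = 26.477.
N(t) = K/(1 + A·e^(−rt)) = 20800/(1 + 26.477×e^(−0.24×15)).
e^(−3.6) = 0.027324; denominator = 1 + 26.477×0.027324 = 1.7234.
N = 20800/1.7234 = 12068.8.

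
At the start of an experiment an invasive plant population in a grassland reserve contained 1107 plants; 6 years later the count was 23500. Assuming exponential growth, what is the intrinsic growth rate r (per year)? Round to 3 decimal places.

From N(t) = N₀·e^(rt): e^(r·6) = 23500/1107 = 21.229.
r·6 = ln(21.229) = 3.0553, so r = 3.0553/6 = 0.50922.

0.509 per year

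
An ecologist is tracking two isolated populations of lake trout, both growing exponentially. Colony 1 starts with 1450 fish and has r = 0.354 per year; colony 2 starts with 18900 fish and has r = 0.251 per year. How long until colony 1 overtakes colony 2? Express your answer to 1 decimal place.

Set 1450·e^(0.354t) = 18900·e^(0.251t).
e^((0.354 − 0.251)t) = 18900/1450 → e^(0.103·t) = 13.034.
0.103·t = ln(13.034) = 2.5676, so t = 2.5676/0.103 = 24.928.

24.9 years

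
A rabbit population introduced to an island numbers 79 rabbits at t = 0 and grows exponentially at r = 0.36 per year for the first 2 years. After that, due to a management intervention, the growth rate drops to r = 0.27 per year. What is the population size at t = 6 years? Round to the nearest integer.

Phase 1: N(2) = 79·e^(0.36×2) = 79·e^0.72 = 162.3.
Phase 2 runs for 6 − 2 = 4 years at r = 0.27.
N(6) = 162.3·e^(0.27×4) = 162.3·e^1.08 = 477.922.

478 rabbits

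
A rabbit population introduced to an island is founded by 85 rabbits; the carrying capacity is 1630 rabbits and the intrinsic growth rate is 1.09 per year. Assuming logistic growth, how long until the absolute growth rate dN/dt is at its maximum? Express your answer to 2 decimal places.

2.66 years

Logistic growth is fastest at N = K/2 = 815.
A = (K − N₀)/N₀ = 18.176. Set K/(1 + A·e^(−rt)) = K/2 → A·e^(−rt) = 1.
e^(−1.09t) = 1/18.176 = 0.0550162, so t = ln(18.176)/1.09 = 2.9001/1.09 = 2.6607.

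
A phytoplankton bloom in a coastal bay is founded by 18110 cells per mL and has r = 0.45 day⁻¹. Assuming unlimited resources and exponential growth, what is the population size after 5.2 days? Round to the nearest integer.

188004 cells per mL

N(t) = N₀·e^(rt) = 18110 × e^(0.45×5.2) = 18110 × e^2.34.
e^2.34 ≈ 10.381, so N ≈ 18110 × 10.381 = 188004.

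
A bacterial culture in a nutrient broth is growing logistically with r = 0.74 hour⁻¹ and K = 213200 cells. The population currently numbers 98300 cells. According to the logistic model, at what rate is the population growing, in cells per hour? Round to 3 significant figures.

39200 cells per hour

dN/dt = rN(1 − N/K) = 0.74 × 98300 × (1 − 98300/213200).
1 − 98300/213200 = 0.53893; dN/dt = 0.74 × 98300 × 0.53893 = 39203.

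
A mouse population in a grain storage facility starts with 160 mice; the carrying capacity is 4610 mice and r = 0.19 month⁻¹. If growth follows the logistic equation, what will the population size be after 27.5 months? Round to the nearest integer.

A = (K − N₀)/N₀ = (4610 − 160)/160 = 27.812.
N(t) = K/(1 + A·e^(−rt)) = 4610/(1 + 27.812×e^(−0.19×27.5)).
e^(−5.225) = 0.0053804; denominator = 1 + 27.812×0.0053804 = 1.1496.
N = 4610/1.1496 = 4009.95.

4010 mice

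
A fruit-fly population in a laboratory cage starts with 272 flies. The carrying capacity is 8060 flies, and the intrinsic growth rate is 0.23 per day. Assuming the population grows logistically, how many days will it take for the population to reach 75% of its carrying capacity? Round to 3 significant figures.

A = (K − N₀)/N₀ = (8060 − 272)/272 = 28.632.
Solve 8060/(1 + 28.632·e^(−0.23t)) = 6045: 1 + 28.632·e^(−0.23t) = 1.3333, so e^(−0.23t) = 0.0116418.
−0.23·t = ln(0.0116418) = -4.4531, so t = 4.4531/0.23 = 19.362.

19.4 days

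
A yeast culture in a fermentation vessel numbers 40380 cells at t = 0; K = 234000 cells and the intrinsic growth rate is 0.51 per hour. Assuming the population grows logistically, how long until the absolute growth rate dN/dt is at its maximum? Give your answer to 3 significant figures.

Logistic growth is fastest at N = K/2 = 117000.
A = (K − N₀)/N₀ = 4.7949. Set K/(1 + A·e^(−rt)) = K/2 → A·e^(−rt) = 1.
e^(−0.51t) = 1/4.7949 = 0.208553, so t = ln(4.7949)/0.51 = 1.5676/0.51 = 3.0737.

3.07 hours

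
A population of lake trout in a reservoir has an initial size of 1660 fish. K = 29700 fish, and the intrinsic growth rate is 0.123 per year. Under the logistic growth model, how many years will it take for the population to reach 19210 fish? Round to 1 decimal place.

27.9 years

A = (K − N₀)/N₀ = (29700 − 1660)/1660 = 16.892.
Solve 29700/(1 + 16.892·e^(−0.123t)) = 19210: 1 + 16.892·e^(−0.123t) = 1.5461, so e^(−0.123t) = 0.032328.
−0.123·t = ln(0.032328) = -3.4318, so t = 3.4318/0.123 = 27.901.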